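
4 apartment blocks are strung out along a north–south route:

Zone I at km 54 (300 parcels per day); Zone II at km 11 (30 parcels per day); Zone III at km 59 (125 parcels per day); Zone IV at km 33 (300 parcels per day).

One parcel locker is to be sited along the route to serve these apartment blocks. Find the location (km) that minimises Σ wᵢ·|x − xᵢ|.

x = 54

For a sum of weighted absolute distances on a line, the optimum is the weighted median (not the mean). Total weight W = 755; half-weight = 377.5.
Sort by position and accumulate weight:
  km 11 (Zone II, w=30) → cum 30
  km 33 (Zone IV, w=300) → cum 330
  km 54 (Zone I, w=300) → cum 630  ≥ 377.5 → median here
  km 59 (Zone III, w=125) → cum 755
Optimal location: km 54.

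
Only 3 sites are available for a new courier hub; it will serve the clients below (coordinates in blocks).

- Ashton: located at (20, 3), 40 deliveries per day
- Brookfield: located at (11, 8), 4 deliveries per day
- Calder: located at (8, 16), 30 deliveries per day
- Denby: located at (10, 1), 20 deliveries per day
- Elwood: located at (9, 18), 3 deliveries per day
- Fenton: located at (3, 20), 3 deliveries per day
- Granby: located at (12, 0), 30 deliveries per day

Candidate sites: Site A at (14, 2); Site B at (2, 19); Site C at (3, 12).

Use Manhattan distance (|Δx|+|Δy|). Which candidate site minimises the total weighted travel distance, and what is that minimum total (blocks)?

Site A, total 1286 blocks

Total weighted distance at each candidate:
  Site A (14, 2): total = 1286
  Site B (2, 19): total = 3130
  Site C (3, 12): total = 2408
Minimum is at Site A with total 1286 blocks.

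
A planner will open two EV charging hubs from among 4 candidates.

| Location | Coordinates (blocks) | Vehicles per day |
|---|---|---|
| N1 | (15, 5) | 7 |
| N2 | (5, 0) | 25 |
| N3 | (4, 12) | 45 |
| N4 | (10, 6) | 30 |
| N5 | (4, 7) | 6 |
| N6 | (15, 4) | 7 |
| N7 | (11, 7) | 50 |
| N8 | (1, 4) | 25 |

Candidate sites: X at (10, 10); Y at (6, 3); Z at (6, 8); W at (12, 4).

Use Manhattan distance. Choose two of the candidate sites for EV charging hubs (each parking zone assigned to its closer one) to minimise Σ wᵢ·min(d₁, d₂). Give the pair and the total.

{X, Y}, total 1106

Evaluate every pair (each demand assigned to the nearer of the two):
  {X, Y}: total = 1106
  {Z, W}: total = 1107
  {Y, W}: total = 1150
  {Y, Z}: total = 1165
  {X, Z}: total = 1205
  {X, W}: total = 1333
Best pair: {X, Y} with total 1106.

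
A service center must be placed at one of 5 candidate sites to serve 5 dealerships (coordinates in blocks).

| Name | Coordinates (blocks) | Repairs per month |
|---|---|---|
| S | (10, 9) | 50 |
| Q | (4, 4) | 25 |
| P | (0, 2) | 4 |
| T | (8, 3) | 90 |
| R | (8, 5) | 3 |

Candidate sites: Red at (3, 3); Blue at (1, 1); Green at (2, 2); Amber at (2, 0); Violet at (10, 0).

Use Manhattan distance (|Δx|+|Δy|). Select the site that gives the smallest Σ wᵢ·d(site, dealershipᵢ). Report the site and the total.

Total weighted distance at each candidate:
  Red (3, 3): total = 1187
  Blue (1, 1): total = 1851
  Green (2, 2): total = 1515
  Amber (2, 0): total = 1859
  Violet (10, 0): total = 1219
Minimum is at Red with total 1187 blocks.

Red, total 1187 blocks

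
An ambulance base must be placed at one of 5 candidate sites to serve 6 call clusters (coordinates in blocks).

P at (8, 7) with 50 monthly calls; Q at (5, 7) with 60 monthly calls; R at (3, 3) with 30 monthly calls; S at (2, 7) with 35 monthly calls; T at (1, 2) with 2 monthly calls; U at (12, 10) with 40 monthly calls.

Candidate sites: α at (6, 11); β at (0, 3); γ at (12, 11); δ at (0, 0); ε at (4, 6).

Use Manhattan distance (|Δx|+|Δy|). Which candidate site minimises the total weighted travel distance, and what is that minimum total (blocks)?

ε, total 1089 blocks

Total weighted distance at each candidate:
  α (6, 11): total = 1518
  β (0, 3): total = 2204
  γ (12, 11): total = 2140
  δ (0, 0): total = 2851
  ε (4, 6): total = 1089
Minimum is at ε with total 1089 blocks.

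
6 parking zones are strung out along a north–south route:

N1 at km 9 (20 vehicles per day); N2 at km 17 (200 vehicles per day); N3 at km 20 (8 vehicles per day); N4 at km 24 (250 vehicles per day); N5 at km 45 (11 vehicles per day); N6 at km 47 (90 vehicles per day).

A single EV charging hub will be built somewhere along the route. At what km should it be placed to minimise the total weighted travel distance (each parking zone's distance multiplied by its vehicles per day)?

x = 24

For a sum of weighted absolute distances on a line, the optimum is the weighted median (not the mean). Total weight W = 579; half-weight = 289.5.
Sort by position and accumulate weight:
  km 9 (N1, w=20) → cum 20
  km 17 (N2, w=200) → cum 220
  km 20 (N3, w=8) → cum 228
  km 24 (N4, w=250) → cum 478  ≥ 289.5 → median here
  km 45 (N5, w=11) → cum 489
  km 47 (N6, w=90) → cum 579
Optimal location: km 24.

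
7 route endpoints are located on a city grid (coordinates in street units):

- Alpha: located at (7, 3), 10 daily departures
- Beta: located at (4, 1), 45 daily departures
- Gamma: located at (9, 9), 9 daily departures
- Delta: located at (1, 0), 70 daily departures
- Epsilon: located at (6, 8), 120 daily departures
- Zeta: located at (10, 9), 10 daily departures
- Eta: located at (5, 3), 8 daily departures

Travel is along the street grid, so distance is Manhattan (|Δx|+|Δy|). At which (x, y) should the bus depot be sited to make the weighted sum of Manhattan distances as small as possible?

(6, 8)

Manhattan distance separates: Σwᵢ(|x−xᵢ|+|y−yᵢ|) = Σwᵢ|x−xᵢ| + Σwᵢ|y−yᵢ|, so x and y are optimised independently as 1-D weighted medians.
Total weight W = 272; half = 136.
x-coordinate, sorted with cumulative weight:
  x=1 (Delta, w=70) cum 70
  x=4 (Beta, w=45) cum 115
  x=5 (Eta, w=8) cum 123
  x=6 (Epsilon, w=120) cum 243  ← median
  x=7 (Alpha, w=10) cum 253
  x=9 (Gamma, w=9) cum 262
  x=10 (Zeta, w=10) cum 272
⇒ x* = 6
y-coordinate, sorted with cumulative weight:
  y=0 (Delta, w=70) cum 70
  y=1 (Beta, w=45) cum 115
  y=3 (Alpha, w=10) cum 125
  y=3 (Eta, w=8) cum 133
  y=8 (Epsilon, w=120) cum 253  ← median
  y=9 (Gamma, w=9) cum 262
  y=9 (Zeta, w=10) cum 272
⇒ y* = 8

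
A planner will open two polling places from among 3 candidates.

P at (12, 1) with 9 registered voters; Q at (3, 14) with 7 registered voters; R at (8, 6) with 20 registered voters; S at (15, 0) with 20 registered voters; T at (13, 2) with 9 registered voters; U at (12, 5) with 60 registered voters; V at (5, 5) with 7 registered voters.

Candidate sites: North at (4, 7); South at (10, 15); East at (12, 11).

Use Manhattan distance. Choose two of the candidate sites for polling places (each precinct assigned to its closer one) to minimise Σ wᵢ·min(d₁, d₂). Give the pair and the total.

{North, East}, total 997

Evaluate every pair (each demand assigned to the nearer of the two):
  {North, East}: total = 997
  {South, East}: total = 1147
  {North, South}: total = 1389
Best pair: {North, East} with total 997.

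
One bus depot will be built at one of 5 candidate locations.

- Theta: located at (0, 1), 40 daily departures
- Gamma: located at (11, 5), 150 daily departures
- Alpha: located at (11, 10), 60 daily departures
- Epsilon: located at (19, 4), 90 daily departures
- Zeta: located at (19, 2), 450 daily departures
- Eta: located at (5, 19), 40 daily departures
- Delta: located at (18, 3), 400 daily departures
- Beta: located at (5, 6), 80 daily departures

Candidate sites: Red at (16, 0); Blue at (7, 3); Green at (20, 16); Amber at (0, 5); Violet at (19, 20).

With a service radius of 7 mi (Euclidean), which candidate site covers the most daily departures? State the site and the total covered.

Coverage radius r = 7 mi; a point is covered iff (Δx)²+(Δy)² ≤ 7² = 49.
  Red (16, 0): covers {Epsilon, Zeta, Delta} → 940
  Blue (7, 3): covers {Gamma, Beta} → 230
  Green (20, 16): covers {none} → 0
  Amber (0, 5): covers {Theta, Beta} → 120
  Violet (19, 20): covers {none} → 0
Maximum coverage at Red: 940 daily departures.

Red, covering 940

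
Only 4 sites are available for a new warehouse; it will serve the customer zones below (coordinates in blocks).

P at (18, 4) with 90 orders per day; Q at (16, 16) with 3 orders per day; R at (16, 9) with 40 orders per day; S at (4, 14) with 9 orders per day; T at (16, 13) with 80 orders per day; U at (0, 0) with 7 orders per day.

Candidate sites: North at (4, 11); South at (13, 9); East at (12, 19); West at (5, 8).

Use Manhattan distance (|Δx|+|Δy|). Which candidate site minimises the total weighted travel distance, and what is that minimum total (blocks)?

South, total 1890 blocks

Total weighted distance at each candidate:
  North (4, 11): total = 3753
  South (13, 9): total = 1890
  East (12, 19): total = 3605
  West (5, 8): total = 3501
Minimum is at South with total 1890 blocks.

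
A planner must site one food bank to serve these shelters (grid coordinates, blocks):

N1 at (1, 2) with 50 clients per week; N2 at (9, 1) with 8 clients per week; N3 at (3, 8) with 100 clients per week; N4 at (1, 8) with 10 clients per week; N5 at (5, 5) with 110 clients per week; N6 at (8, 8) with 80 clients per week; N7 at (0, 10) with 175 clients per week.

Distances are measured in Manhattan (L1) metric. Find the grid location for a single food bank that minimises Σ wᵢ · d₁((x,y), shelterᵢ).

Manhattan distance separates: Σwᵢ(|x−xᵢ|+|y−yᵢ|) = Σwᵢ|x−xᵢ| + Σwᵢ|y−yᵢ|, so x and y are optimised independently as 1-D weighted medians.
Total weight W = 533; half = 266.5.
x-coordinate, sorted with cumulative weight:
  x=0 (N7, w=175) cum 175
  x=1 (N1, w=50) cum 225
  x=1 (N4, w=10) cum 235
  x=3 (N3, w=100) cum 335  ← median
  x=5 (N5, w=110) cum 445
  x=8 (N6, w=80) cum 525
  x=9 (N2, w=8) cum 533
⇒ x* = 3
y-coordinate, sorted with cumulative weight:
  y=1 (N2, w=8) cum 8
  y=2 (N1, w=50) cum 58
  y=5 (N5, w=110) cum 168
  y=8 (N3, w=100) cum 268  ← median
  y=8 (N4, w=10) cum 278
  y=8 (N6, w=80) cum 358
  y=10 (N7, w=175) cum 533
⇒ y* = 8

(3, 8)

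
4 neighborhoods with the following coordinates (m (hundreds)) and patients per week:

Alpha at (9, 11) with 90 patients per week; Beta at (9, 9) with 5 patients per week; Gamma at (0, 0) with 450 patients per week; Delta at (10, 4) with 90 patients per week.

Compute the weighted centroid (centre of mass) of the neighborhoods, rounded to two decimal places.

(2.76, 2.20)

The minimiser of Σwᵢ‖p−pᵢ‖² is the weighted centroid p* = (Σwᵢpᵢ)/(Σwᵢ).
Σwᵢ = 635.
Σwᵢxᵢ = 90·9 + 5·9 + 450·0 + 90·10 = 1755.
Σwᵢyᵢ = 90·11 + 5·9 + 450·0 + 90·4 = 1395.
x* = 1755/635 = 2.76, y* = 1395/635 = 2.20.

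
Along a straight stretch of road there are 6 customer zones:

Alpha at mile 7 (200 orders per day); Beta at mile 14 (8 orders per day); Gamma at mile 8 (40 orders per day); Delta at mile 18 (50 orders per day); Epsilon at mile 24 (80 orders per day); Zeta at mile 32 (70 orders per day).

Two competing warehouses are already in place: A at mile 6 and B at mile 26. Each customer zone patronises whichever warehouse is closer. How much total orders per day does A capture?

248

The indifferent point is the midpoint (6+26)/2 = 16; customer zones left of it (closer to A at 6) go to A, those right go to B.
  Alpha at 7 (w=200) → A
  Gamma at 8 (w=40) → A
  Beta at 14 (w=8) → A
  Delta at 18 (w=50) → B
  Epsilon at 24 (w=80) → B
  Zeta at 32 (w=70) → B
A captures 248; B captures 200.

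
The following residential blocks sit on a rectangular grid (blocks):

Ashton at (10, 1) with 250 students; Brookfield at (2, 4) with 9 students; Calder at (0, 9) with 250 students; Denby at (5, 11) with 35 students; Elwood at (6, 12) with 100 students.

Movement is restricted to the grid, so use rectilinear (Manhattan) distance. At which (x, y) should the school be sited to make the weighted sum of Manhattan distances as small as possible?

(6, 9)

Manhattan distance separates: Σwᵢ(|x−xᵢ|+|y−yᵢ|) = Σwᵢ|x−xᵢ| + Σwᵢ|y−yᵢ|, so x and y are optimised independently as 1-D weighted medians.
Total weight W = 644; half = 322.
x-coordinate, sorted with cumulative weight:
  x=0 (Calder, w=250) cum 250
  x=2 (Brookfield, w=9) cum 259
  x=5 (Denby, w=35) cum 294
  x=6 (Elwood, w=100) cum 394  ← median
  x=10 (Ashton, w=250) cum 644
⇒ x* = 6
y-coordinate, sorted with cumulative weight:
  y=1 (Ashton, w=250) cum 250
  y=4 (Brookfield, w=9) cum 259
  y=9 (Calder, w=250) cum 509  ← median
  y=11 (Denby, w=35) cum 544
  y=12 (Elwood, w=100) cum 644
⇒ y* = 9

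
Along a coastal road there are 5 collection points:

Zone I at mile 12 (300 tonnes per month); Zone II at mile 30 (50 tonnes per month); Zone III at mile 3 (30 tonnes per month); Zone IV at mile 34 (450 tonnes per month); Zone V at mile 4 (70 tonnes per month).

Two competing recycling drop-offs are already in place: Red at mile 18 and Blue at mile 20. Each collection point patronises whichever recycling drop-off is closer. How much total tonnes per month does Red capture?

The indifferent point is the midpoint (18+20)/2 = 19; collection points left of it (closer to Red at 18) go to Red, those right go to Blue.
  Zone III at 3 (w=30) → Red
  Zone V at 4 (w=70) → Red
  Zone I at 12 (w=300) → Red
  Zone II at 30 (w=50) → Blue
  Zone IV at 34 (w=450) → Blue
Red captures 400; Blue captures 500.

400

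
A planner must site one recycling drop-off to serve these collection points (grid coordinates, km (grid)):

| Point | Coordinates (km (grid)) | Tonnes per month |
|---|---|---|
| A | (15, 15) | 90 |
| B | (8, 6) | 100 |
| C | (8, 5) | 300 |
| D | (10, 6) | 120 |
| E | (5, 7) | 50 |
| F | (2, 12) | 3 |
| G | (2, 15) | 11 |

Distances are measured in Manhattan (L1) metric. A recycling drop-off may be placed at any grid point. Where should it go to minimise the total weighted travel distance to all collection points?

(8, 6)

Manhattan distance separates: Σwᵢ(|x−xᵢ|+|y−yᵢ|) = Σwᵢ|x−xᵢ| + Σwᵢ|y−yᵢ|, so x and y are optimised independently as 1-D weighted medians.
Total weight W = 674; half = 337.
x-coordinate, sorted with cumulative weight:
  x=2 (F, w=3) cum 3
  x=2 (G, w=11) cum 14
  x=5 (E, w=50) cum 64
  x=8 (B, w=100) cum 164
  x=8 (C, w=300) cum 464  ← median
  x=10 (D, w=120) cum 584
  x=15 (A, w=90) cum 674
⇒ x* = 8
y-coordinate, sorted with cumulative weight:
  y=5 (C, w=300) cum 300
  y=6 (B, w=100) cum 400  ← median
  y=6 (D, w=120) cum 520
  y=7 (E, w=50) cum 570
  y=12 (F, w=3) cum 573
  y=15 (A, w=90) cum 663
  y=15 (G, w=11) cum 674
⇒ y* = 6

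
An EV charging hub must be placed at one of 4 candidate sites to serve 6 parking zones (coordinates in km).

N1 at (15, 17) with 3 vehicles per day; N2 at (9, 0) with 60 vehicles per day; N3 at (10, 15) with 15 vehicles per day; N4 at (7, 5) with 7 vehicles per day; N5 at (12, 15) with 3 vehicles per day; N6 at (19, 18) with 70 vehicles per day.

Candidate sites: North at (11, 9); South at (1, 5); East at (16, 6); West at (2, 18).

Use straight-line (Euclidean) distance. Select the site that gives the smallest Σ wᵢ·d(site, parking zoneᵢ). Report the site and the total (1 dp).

Total weighted distance at each candidate:
  North (11, 9): total = 1572.0
  South (1, 5): total = 2464.0
  East (16, 6): total = 1707.3
  West (2, 18): total = 2644.9
Minimum is at North with total 1572.0 km.

North, total 1572.0 km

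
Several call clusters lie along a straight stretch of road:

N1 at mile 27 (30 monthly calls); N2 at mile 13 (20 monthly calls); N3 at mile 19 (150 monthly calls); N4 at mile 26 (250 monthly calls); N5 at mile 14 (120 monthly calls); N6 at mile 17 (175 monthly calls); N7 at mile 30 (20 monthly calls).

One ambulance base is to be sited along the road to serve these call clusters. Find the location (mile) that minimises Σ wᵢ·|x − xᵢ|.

For a sum of weighted absolute distances on a line, the optimum is the weighted median (not the mean). Total weight W = 765; half-weight = 382.5.
Sort by position and accumulate weight:
  mile 13 (N2, w=20) → cum 20
  mile 14 (N5, w=120) → cum 140
  mile 17 (N6, w=175) → cum 315
  mile 19 (N3, w=150) → cum 465  ≥ 382.5 → median here
  mile 26 (N4, w=250) → cum 715
  mile 27 (N1, w=30) → cum 745
  mile 30 (N7, w=20) → cum 765
Optimal location: mile 19.

x = 19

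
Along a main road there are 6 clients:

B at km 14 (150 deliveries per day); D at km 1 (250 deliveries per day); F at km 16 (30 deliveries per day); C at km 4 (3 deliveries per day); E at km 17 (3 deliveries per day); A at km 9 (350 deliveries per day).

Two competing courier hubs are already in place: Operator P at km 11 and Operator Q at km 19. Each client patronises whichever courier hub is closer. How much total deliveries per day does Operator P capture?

The indifferent point is the midpoint (11+19)/2 = 15; clients left of it (closer to Operator P at 11) go to Operator P, those right go to Operator Q.
  D at 1 (w=250) → Operator P
  C at 4 (w=3) → Operator P
  A at 9 (w=350) → Operator P
  B at 14 (w=150) → Operator P
  F at 16 (w=30) → Operator Q
  E at 17 (w=3) → Operator Q
Operator P captures 753; Operator Q captures 33.

753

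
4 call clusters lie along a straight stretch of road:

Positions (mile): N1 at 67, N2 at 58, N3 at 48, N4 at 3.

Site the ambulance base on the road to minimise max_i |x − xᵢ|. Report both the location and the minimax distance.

location 35, max distance 32

The 1-center on a line is the midpoint of the two extreme points: leftmost at 3, rightmost at 67.
Optimal location = (3 + 67)/2 = 35; maximum distance = (67 − 3)/2 = 32.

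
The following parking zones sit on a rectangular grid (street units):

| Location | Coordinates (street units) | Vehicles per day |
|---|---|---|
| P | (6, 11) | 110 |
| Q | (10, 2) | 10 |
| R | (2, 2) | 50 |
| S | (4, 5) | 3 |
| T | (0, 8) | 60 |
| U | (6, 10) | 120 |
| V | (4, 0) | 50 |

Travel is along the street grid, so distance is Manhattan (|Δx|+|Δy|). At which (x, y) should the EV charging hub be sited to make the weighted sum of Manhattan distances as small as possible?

Manhattan distance separates: Σwᵢ(|x−xᵢ|+|y−yᵢ|) = Σwᵢ|x−xᵢ| + Σwᵢ|y−yᵢ|, so x and y are optimised independently as 1-D weighted medians.
Total weight W = 403; half = 201.5.
x-coordinate, sorted with cumulative weight:
  x=0 (T, w=60) cum 60
  x=2 (R, w=50) cum 110
  x=4 (S, w=3) cum 113
  x=4 (V, w=50) cum 163
  x=6 (P, w=110) cum 273  ← median
  x=6 (U, w=120) cum 393
  x=10 (Q, w=10) cum 403
⇒ x* = 6
y-coordinate, sorted with cumulative weight:
  y=0 (V, w=50) cum 50
  y=2 (Q, w=10) cum 60
  y=2 (R, w=50) cum 110
  y=5 (S, w=3) cum 113
  y=8 (T, w=60) cum 173
  y=10 (U, w=120) cum 293  ← median
  y=11 (P, w=110) cum 403
⇒ y* = 10

(6, 10)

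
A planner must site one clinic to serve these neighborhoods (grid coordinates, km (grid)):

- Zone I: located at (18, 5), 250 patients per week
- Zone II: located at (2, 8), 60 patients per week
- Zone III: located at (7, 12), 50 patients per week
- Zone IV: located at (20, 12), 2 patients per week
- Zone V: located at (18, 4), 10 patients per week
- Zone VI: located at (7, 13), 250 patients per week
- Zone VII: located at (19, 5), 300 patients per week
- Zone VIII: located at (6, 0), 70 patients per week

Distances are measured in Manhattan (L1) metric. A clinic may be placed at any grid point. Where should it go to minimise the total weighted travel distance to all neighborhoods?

(18, 5)

Manhattan distance separates: Σwᵢ(|x−xᵢ|+|y−yᵢ|) = Σwᵢ|x−xᵢ| + Σwᵢ|y−yᵢ|, so x and y are optimised independently as 1-D weighted medians.
Total weight W = 992; half = 496.
x-coordinate, sorted with cumulative weight:
  x=2 (Zone II, w=60) cum 60
  x=6 (Zone VIII, w=70) cum 130
  x=7 (Zone III, w=50) cum 180
  x=7 (Zone VI, w=250) cum 430
  x=18 (Zone I, w=250) cum 680  ← median
  x=18 (Zone V, w=10) cum 690
  x=19 (Zone VII, w=300) cum 990
  x=20 (Zone IV, w=2) cum 992
⇒ x* = 18
y-coordinate, sorted with cumulative weight:
  y=0 (Zone VIII, w=70) cum 70
  y=4 (Zone V, w=10) cum 80
  y=5 (Zone I, w=250) cum 330
  y=5 (Zone VII, w=300) cum 630  ← median
  y=8 (Zone II, w=60) cum 690
  y=12 (Zone III, w=50) cum 740
  y=12 (Zone IV, w=2) cum 742
  y=13 (Zone VI, w=250) cum 992
⇒ y* = 5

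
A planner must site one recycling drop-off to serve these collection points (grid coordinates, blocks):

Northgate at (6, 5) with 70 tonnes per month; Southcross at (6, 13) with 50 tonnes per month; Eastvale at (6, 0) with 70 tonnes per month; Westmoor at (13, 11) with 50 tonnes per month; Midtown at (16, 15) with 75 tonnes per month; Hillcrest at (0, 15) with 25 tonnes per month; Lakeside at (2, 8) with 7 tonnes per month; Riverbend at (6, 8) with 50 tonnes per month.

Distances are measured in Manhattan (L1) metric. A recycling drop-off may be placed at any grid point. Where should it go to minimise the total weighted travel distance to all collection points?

(6, 11)

Manhattan distance separates: Σwᵢ(|x−xᵢ|+|y−yᵢ|) = Σwᵢ|x−xᵢ| + Σwᵢ|y−yᵢ|, so x and y are optimised independently as 1-D weighted medians.
Total weight W = 397; half = 198.5.
x-coordinate, sorted with cumulative weight:
  x=0 (Hillcrest, w=25) cum 25
  x=2 (Lakeside, w=7) cum 32
  x=6 (Northgate, w=70) cum 102
  x=6 (Southcross, w=50) cum 152
  x=6 (Eastvale, w=70) cum 222  ← median
  x=6 (Riverbend, w=50) cum 272
  x=13 (Westmoor, w=50) cum 322
  x=16 (Midtown, w=75) cum 397
⇒ x* = 6
y-coordinate, sorted with cumulative weight:
  y=0 (Eastvale, w=70) cum 70
  y=5 (Northgate, w=70) cum 140
  y=8 (Lakeside, w=7) cum 147
  y=8 (Riverbend, w=50) cum 197
  y=11 (Westmoor, w=50) cum 247  ← median
  y=13 (Southcross, w=50) cum 297
  y=15 (Midtown, w=75) cum 372
  y=15 (Hillcrest, w=25) cum 397
⇒ y* = 11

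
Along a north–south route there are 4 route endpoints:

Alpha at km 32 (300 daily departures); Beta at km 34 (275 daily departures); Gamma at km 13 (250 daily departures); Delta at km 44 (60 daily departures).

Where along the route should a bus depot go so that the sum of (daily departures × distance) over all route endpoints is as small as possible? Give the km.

For a sum of weighted absolute distances on a line, the optimum is the weighted median (not the mean). Total weight W = 885; half-weight = 442.5.
Sort by position and accumulate weight:
  km 13 (Gamma, w=250) → cum 250
  km 32 (Alpha, w=300) → cum 550  ≥ 442.5 → median here
  km 34 (Beta, w=275) → cum 825
  km 44 (Delta, w=60) → cum 885
Optimal location: km 32.

x = 32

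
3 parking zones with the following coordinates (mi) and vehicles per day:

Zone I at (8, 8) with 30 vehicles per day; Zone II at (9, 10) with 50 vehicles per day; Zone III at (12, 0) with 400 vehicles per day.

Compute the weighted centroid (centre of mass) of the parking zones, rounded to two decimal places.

(11.44, 1.54)

The minimiser of Σwᵢ‖p−pᵢ‖² is the weighted centroid p* = (Σwᵢpᵢ)/(Σwᵢ).
Σwᵢ = 480.
Σwᵢxᵢ = 30·8 + 50·9 + 400·12 = 5490.
Σwᵢyᵢ = 30·8 + 50·10 + 400·0 = 740.
x* = 5490/480 = 11.44, y* = 740/480 = 1.54.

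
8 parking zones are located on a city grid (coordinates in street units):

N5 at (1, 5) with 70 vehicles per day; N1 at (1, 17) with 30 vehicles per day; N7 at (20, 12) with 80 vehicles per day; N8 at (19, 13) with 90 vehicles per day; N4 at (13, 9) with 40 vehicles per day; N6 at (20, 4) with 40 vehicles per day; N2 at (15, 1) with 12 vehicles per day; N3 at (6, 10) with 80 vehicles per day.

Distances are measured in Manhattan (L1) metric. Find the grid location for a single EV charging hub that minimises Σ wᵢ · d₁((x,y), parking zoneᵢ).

(15, 10)

Manhattan distance separates: Σwᵢ(|x−xᵢ|+|y−yᵢ|) = Σwᵢ|x−xᵢ| + Σwᵢ|y−yᵢ|, so x and y are optimised independently as 1-D weighted medians.
Total weight W = 442; half = 221.
x-coordinate, sorted with cumulative weight:
  x=1 (N5, w=70) cum 70
  x=1 (N1, w=30) cum 100
  x=6 (N3, w=80) cum 180
  x=13 (N4, w=40) cum 220
  x=15 (N2, w=12) cum 232  ← median
  x=19 (N8, w=90) cum 322
  x=20 (N7, w=80) cum 402
  x=20 (N6, w=40) cum 442
⇒ x* = 15
y-coordinate, sorted with cumulative weight:
  y=1 (N2, w=12) cum 12
  y=4 (N6, w=40) cum 52
  y=5 (N5, w=70) cum 122
  y=9 (N4, w=40) cum 162
  y=10 (N3, w=80) cum 242  ← median
  y=12 (N7, w=80) cum 322
  y=13 (N8, w=90) cum 412
  y=17 (N1, w=30) cum 442
⇒ y* = 10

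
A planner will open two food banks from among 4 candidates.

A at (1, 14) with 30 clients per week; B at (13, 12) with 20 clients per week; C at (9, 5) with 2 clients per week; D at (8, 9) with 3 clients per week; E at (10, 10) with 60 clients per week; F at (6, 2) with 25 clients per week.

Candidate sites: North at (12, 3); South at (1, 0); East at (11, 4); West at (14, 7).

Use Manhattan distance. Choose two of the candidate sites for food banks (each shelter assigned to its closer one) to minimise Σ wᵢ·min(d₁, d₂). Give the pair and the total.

Evaluate every pair (each demand assigned to the nearer of the two):
  {South, West}: total = 1173
  {South, East}: total = 1245
  {East, West}: total = 1345
  {North, West}: total = 1349
  {North, South}: total = 1375
  {North, East}: total = 1425
Best pair: {South, West} with total 1173.

{South, West}, total 1173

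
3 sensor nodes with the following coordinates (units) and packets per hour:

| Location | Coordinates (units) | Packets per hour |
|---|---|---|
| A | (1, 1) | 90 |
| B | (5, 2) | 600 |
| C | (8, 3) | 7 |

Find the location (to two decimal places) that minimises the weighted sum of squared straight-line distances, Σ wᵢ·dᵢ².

(4.51, 1.88)

The minimiser of Σwᵢ‖p−pᵢ‖² is the weighted centroid p* = (Σwᵢpᵢ)/(Σwᵢ).
Σwᵢ = 697.
Σwᵢxᵢ = 90·1 + 600·5 + 7·8 = 3146.
Σwᵢyᵢ = 90·1 + 600·2 + 7·3 = 1311.
x* = 3146/697 = 4.51, y* = 1311/697 = 1.88.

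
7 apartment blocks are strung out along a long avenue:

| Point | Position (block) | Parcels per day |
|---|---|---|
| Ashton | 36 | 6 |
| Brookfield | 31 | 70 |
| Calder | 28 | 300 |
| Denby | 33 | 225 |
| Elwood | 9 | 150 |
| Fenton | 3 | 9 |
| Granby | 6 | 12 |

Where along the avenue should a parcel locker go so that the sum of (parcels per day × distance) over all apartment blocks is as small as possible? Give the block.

For a sum of weighted absolute distances on a line, the optimum is the weighted median (not the mean). Total weight W = 772; half-weight = 386.
Sort by position and accumulate weight:
  block 3 (Fenton, w=9) → cum 9
  block 6 (Granby, w=12) → cum 21
  block 9 (Elwood, w=150) → cum 171
  block 28 (Calder, w=300) → cum 471  ≥ 386 → median here
  block 31 (Brookfield, w=70) → cum 541
  block 33 (Denby, w=225) → cum 766
  block 36 (Ashton, w=6) → cum 772
Optimal location: block 28.

x = 28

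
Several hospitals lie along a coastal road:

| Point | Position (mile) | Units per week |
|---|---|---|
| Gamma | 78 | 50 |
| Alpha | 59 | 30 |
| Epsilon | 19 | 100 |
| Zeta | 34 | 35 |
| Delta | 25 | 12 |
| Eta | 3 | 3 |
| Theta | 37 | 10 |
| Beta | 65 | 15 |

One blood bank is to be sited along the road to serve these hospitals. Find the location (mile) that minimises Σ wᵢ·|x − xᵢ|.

x = 34

For a sum of weighted absolute distances on a line, the optimum is the weighted median (not the mean). Total weight W = 255; half-weight = 127.5.
Sort by position and accumulate weight:
  mile 3 (Eta, w=3) → cum 3
  mile 19 (Epsilon, w=100) → cum 103
  mile 25 (Delta, w=12) → cum 115
  mile 34 (Zeta, w=35) → cum 150  ≥ 127.5 → median here
  mile 37 (Theta, w=10) → cum 160
  mile 59 (Alpha, w=30) → cum 190
  mile 65 (Beta, w=15) → cum 205
  mile 78 (Gamma, w=50) → cum 255
Optimal location: mile 34.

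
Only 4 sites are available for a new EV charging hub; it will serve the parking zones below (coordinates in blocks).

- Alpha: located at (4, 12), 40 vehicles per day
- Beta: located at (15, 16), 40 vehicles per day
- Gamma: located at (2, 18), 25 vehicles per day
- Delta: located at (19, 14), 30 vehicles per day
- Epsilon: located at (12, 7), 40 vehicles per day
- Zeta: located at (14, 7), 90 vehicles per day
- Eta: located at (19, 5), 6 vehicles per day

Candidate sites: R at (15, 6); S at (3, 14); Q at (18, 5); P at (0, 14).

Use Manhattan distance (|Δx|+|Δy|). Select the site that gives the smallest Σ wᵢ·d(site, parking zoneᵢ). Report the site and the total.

Total weighted distance at each candidate:
  R (15, 6): total = 2435
  S (3, 14): total = 3695
  Q (18, 5): total = 3291
  P (0, 14): total = 4458
Minimum is at R with total 2435 blocks.

R, total 2435 blocks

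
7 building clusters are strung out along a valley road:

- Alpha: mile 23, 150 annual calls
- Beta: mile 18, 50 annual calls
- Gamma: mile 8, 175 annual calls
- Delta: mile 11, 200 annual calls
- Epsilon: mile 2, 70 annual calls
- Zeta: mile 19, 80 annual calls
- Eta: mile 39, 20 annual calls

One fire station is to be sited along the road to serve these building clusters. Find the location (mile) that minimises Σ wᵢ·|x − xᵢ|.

For a sum of weighted absolute distances on a line, the optimum is the weighted median (not the mean). Total weight W = 745; half-weight = 372.5.
Sort by position and accumulate weight:
  mile 2 (Epsilon, w=70) → cum 70
  mile 8 (Gamma, w=175) → cum 245
  mile 11 (Delta, w=200) → cum 445  ≥ 372.5 → median here
  mile 18 (Beta, w=50) → cum 495
  mile 19 (Zeta, w=80) → cum 575
  mile 23 (Alpha, w=150) → cum 725
  mile 39 (Eta, w=20) → cum 745
Optimal location: mile 11.

x = 11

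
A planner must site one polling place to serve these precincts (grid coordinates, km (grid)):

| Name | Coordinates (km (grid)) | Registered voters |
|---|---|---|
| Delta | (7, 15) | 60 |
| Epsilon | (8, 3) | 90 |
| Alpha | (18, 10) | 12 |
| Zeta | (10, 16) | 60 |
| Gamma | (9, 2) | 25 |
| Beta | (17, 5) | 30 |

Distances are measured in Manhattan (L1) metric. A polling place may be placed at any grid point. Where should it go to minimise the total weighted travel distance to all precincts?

Manhattan distance separates: Σwᵢ(|x−xᵢ|+|y−yᵢ|) = Σwᵢ|x−xᵢ| + Σwᵢ|y−yᵢ|, so x and y are optimised independently as 1-D weighted medians.
Total weight W = 277; half = 138.5.
x-coordinate, sorted with cumulative weight:
  x=7 (Delta, w=60) cum 60
  x=8 (Epsilon, w=90) cum 150  ← median
  x=9 (Gamma, w=25) cum 175
  x=10 (Zeta, w=60) cum 235
  x=17 (Beta, w=30) cum 265
  x=18 (Alpha, w=12) cum 277
⇒ x* = 8
y-coordinate, sorted with cumulative weight:
  y=2 (Gamma, w=25) cum 25
  y=3 (Epsilon, w=90) cum 115
  y=5 (Beta, w=30) cum 145  ← median
  y=10 (Alpha, w=12) cum 157
  y=15 (Delta, w=60) cum 217
  y=16 (Zeta, w=60) cum 277
⇒ y* = 5

(8, 5)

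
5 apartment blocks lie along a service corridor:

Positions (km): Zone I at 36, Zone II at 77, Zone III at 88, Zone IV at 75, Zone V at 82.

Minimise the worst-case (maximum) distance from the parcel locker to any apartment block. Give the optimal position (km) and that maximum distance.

The 1-center on a line is the midpoint of the two extreme points: leftmost at 36, rightmost at 88.
Optimal location = (36 + 88)/2 = 62; maximum distance = (88 − 36)/2 = 26.

location 62, max distance 26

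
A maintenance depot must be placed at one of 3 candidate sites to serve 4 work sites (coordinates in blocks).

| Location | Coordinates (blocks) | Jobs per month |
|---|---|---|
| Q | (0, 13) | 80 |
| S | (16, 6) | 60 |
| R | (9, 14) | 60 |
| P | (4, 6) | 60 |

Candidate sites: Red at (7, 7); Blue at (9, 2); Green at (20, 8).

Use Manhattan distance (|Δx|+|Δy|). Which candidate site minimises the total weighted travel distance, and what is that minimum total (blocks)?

Total weighted distance at each candidate:
  Red (7, 7): total = 2420
  Blue (9, 2): total = 3520
  Green (20, 8): total = 4460
Minimum is at Red with total 2420 blocks.

Red, total 2420 blocks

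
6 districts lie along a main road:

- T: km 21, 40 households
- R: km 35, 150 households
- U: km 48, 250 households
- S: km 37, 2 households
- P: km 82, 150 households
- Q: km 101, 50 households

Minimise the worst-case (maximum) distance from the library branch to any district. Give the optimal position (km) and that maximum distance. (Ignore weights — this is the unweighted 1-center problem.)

location 61, max distance 40

The 1-center on a line is the midpoint of the two extreme points: leftmost at 21, rightmost at 101.
Optimal location = (21 + 101)/2 = 61; maximum distance = (101 − 21)/2 = 40.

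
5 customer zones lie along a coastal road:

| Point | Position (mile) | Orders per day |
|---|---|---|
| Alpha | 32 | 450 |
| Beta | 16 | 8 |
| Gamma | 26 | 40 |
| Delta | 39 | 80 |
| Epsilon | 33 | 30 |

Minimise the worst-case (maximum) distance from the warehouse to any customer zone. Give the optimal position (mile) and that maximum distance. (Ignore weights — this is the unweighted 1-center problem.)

location 27.5, max distance 11.5

The 1-center on a line is the midpoint of the two extreme points: leftmost at 16, rightmost at 39.
Optimal location = (16 + 39)/2 = 27.5; maximum distance = (39 − 16)/2 = 11.5.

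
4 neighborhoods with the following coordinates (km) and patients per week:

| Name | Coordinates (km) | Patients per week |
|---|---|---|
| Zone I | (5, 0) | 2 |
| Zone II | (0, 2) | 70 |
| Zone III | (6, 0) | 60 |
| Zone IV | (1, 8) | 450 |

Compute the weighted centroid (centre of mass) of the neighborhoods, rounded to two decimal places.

The minimiser of Σwᵢ‖p−pᵢ‖² is the weighted centroid p* = (Σwᵢpᵢ)/(Σwᵢ).
Σwᵢ = 582.
Σwᵢxᵢ = 2·5 + 70·0 + 60·6 + 450·1 = 820.
Σwᵢyᵢ = 2·0 + 70·2 + 60·0 + 450·8 = 3740.
x* = 820/582 = 1.41, y* = 3740/582 = 6.43.

(1.41, 6.43)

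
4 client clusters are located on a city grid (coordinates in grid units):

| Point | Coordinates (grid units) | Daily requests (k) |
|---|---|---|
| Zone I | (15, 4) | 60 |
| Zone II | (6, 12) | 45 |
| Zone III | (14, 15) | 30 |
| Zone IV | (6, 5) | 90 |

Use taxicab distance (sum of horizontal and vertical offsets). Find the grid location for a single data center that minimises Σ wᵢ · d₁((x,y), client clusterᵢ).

Manhattan distance separates: Σwᵢ(|x−xᵢ|+|y−yᵢ|) = Σwᵢ|x−xᵢ| + Σwᵢ|y−yᵢ|, so x and y are optimised independently as 1-D weighted medians.
Total weight W = 225; half = 112.5.
x-coordinate, sorted with cumulative weight:
  x=6 (Zone II, w=45) cum 45
  x=6 (Zone IV, w=90) cum 135  ← median
  x=14 (Zone III, w=30) cum 165
  x=15 (Zone I, w=60) cum 225
⇒ x* = 6
y-coordinate, sorted with cumulative weight:
  y=4 (Zone I, w=60) cum 60
  y=5 (Zone IV, w=90) cum 150  ← median
  y=12 (Zone II, w=45) cum 195
  y=15 (Zone III, w=30) cum 225
⇒ y* = 5

(6, 5)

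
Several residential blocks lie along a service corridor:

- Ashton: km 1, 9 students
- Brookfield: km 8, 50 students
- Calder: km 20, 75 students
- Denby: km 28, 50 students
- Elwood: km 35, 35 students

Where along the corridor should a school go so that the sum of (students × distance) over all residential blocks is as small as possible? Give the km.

x = 20

For a sum of weighted absolute distances on a line, the optimum is the weighted median (not the mean). Total weight W = 219; half-weight = 109.5.
Sort by position and accumulate weight:
  km 1 (Ashton, w=9) → cum 9
  km 8 (Brookfield, w=50) → cum 59
  km 20 (Calder, w=75) → cum 134  ≥ 109.5 → median here
  km 28 (Denby, w=50) → cum 184
  km 35 (Elwood, w=35) → cum 219
Optimal location: km 20.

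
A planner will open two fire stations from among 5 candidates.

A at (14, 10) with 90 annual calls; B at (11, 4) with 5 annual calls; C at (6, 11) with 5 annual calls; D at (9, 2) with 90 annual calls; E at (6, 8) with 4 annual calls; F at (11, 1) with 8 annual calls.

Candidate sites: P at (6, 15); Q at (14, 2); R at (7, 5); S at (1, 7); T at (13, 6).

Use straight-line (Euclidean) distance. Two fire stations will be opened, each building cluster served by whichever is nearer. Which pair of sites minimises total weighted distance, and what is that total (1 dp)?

{R, T}, total 795.9

Evaluate every pair (each demand assigned to the nearer of the two):
  {R, T}: total = 795.9
  {Q, T}: total = 932.7
  {P, T}: total = 985.4
  {S, T}: total = 989.8
  {Q, R}: total = 1130.9
  {P, R}: total = 1197.2
  {R, S}: total = 1207.6
  {P, Q}: total = 1261.3
  {Q, S}: total = 1265.7
  {P, S}: total = 1884.0
Best pair: {R, T} with total 795.9.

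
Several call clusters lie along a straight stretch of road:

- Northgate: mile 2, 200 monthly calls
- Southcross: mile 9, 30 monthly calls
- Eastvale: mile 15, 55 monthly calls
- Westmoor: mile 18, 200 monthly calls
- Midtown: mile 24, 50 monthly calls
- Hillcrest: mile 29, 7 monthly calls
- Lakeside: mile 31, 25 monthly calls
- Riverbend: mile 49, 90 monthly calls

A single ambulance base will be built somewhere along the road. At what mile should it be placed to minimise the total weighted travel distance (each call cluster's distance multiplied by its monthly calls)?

For a sum of weighted absolute distances on a line, the optimum is the weighted median (not the mean). Total weight W = 657; half-weight = 328.5.
Sort by position and accumulate weight:
  mile 2 (Northgate, w=200) → cum 200
  mile 9 (Southcross, w=30) → cum 230
  mile 15 (Eastvale, w=55) → cum 285
  mile 18 (Westmoor, w=200) → cum 485  ≥ 328.5 → median here
  mile 24 (Midtown, w=50) → cum 535
  mile 29 (Hillcrest, w=7) → cum 542
  mile 31 (Lakeside, w=25) → cum 567
  mile 49 (Riverbend, w=90) → cum 657
Optimal location: mile 18.

x = 18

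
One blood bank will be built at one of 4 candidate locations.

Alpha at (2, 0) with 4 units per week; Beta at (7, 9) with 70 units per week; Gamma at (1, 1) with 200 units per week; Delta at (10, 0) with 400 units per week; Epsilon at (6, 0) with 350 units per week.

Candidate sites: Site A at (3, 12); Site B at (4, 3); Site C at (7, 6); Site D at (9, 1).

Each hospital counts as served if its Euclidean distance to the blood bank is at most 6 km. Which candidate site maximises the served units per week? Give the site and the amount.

Coverage radius r = 6 km; a point is covered iff (Δx)²+(Δy)² ≤ 6² = 36.
  Site A (3, 12): covers {Beta} → 70
  Site B (4, 3): covers {Alpha, Gamma, Epsilon} → 554
  Site C (7, 6): covers {Beta} → 70
  Site D (9, 1): covers {Delta, Epsilon} → 750
Maximum coverage at Site D: 750 units per week.

Site D, covering 750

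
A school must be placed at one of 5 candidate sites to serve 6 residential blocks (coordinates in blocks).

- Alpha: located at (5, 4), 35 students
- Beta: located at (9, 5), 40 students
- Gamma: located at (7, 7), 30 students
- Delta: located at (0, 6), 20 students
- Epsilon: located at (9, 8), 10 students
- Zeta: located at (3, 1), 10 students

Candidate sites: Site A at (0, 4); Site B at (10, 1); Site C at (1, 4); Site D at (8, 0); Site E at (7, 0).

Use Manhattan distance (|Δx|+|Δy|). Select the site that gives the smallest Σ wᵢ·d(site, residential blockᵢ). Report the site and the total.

Site C, total 1000 blocks

Total weighted distance at each candidate:
  Site A (0, 4): total = 1105
  Site B (10, 1): total = 1200
  Site C (1, 4): total = 1000
  Site D (8, 0): total = 1155
  Site E (7, 0): total = 1110
Minimum is at Site C with total 1000 blocks.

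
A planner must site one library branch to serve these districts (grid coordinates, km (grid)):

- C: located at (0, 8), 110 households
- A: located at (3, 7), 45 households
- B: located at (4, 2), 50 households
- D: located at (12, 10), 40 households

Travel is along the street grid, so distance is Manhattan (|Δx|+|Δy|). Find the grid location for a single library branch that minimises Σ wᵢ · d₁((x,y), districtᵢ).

Manhattan distance separates: Σwᵢ(|x−xᵢ|+|y−yᵢ|) = Σwᵢ|x−xᵢ| + Σwᵢ|y−yᵢ|, so x and y are optimised independently as 1-D weighted medians.
Total weight W = 245; half = 122.5.
x-coordinate, sorted with cumulative weight:
  x=0 (C, w=110) cum 110
  x=3 (A, w=45) cum 155  ← median
  x=4 (B, w=50) cum 205
  x=12 (D, w=40) cum 245
⇒ x* = 3
y-coordinate, sorted with cumulative weight:
  y=2 (B, w=50) cum 50
  y=7 (A, w=45) cum 95
  y=8 (C, w=110) cum 205  ← median
  y=10 (D, w=40) cum 245
⇒ y* = 8

(3, 8)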